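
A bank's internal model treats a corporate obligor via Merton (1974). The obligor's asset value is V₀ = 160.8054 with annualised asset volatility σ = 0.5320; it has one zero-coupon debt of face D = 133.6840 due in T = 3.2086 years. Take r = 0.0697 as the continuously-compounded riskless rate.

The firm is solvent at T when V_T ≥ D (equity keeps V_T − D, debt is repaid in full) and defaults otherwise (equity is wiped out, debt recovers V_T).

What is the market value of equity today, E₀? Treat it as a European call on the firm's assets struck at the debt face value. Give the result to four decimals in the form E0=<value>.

E0=80.0179

d₁ = [ln(V₀/D) + (r + σ²/2)T] / (σ√T)
   = [ln(160.8054/133.6840) + (0.0697 + 0.5·0.5320²)·3.2086] / (0.5320·√3.2086)
   = [0.184716 + 0.677695] / 0.952948 = 0.904992
d₂ = d₁ − σ√T = 0.904992 − 0.952948 = -0.047956
N(d₁) = 0.817265,  N(d₂) = 0.480876,  e^(−rT) = 0.799603
E₀ = V₀·N(d₁) − D·e^(−rT)·N(d₂)
   = 160.8054·0.817265 − 133.6840·0.799603·0.480876 = 80.017866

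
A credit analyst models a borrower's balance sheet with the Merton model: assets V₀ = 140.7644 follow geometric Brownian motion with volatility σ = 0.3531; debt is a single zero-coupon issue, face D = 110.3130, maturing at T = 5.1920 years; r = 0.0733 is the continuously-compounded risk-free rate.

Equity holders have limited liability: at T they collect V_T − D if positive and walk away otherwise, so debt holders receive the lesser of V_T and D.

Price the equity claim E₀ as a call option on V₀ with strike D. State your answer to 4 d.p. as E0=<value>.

E0=75.2831

d₁ = [ln(V₀/D) + (r + σ²/2)T] / (σ√T)
   = [ln(140.7644/110.3130) + (0.0733 + 0.5·0.3531²)·5.1920] / (0.3531·√5.1920)
   = [0.243766 + 0.704242] / 0.804572 = 1.178275
d₂ = d₁ − σ√T = 1.178275 − 0.804572 = 0.373703
N(d₁) = 0.880657,  N(d₂) = 0.645687,  e^(−rT) = 0.683469
E₀ = V₀·N(d₁) − D·e^(−rT)·N(d₂)
   = 140.7644·0.880657 − 110.3130·0.683469·0.645687 = 75.283142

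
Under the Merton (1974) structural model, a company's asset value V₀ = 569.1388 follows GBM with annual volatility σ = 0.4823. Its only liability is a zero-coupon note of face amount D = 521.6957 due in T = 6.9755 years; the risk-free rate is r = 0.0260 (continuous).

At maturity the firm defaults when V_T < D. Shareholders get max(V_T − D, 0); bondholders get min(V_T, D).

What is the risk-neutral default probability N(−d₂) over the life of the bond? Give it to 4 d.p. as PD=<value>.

PD=0.6650

d₁ = [ln(V₀/D) + (r + σ²/2)T] / (σ√T)
   = [ln(569.1388/521.6957) + (0.0260 + 0.5·0.4823²)·6.9755] / (0.4823·√6.9755)
   = [0.087040 + 0.992660] / 1.273811 = 0.847614
d₂ = d₁ − σ√T = 0.847614 − 1.273811 = -0.426197
risk-neutral PD = N(−d₂) = N(0.426197) = 0.665018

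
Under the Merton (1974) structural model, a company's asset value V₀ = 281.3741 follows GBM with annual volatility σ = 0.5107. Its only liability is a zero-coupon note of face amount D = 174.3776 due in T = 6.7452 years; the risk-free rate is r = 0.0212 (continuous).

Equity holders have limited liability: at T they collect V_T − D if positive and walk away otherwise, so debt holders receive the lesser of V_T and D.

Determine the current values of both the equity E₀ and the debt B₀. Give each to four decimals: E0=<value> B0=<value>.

E0=181.2032 B0=100.1709

d₁ = [ln(V₀/D) + (r + σ²/2)T] / (σ√T)
   = [ln(281.3741/174.3776) + (0.0212 + 0.5·0.5107²)·6.7452] / (0.5107·√6.7452)
   = [0.478462 + 1.022621] / 1.326366 = 1.131727
d₂ = d₁ − σ√T = 1.131727 − 1.326366 = -0.194639
N(d₁) = 0.871125,  N(d₂) = 0.422838,  e^(−rT) = 0.866756
E₀ = V₀·N(d₁) − D·e^(−rT)·N(d₂)
   = 281.3741·0.871125 − 174.3776·0.866756·0.422838 = 181.203232
B₀ = V₀ − E₀ = 281.3741 − 181.203232 = 100.170868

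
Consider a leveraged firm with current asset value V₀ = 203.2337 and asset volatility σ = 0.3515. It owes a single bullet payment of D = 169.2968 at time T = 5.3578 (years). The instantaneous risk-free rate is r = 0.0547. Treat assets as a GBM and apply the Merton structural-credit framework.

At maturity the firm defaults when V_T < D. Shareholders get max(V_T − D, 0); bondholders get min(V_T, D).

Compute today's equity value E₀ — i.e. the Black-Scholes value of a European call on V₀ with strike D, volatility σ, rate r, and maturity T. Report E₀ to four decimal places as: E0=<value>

E0=98.5095

d₁ = [ln(V₀/D) + (r + σ²/2)T] / (σ√T)
   = [ln(203.2337/169.2968) + (0.0547 + 0.5·0.3515²)·5.3578] / (0.3515·√5.3578)
   = [0.182703 + 0.624056] / 0.813614 = 0.991574
d₂ = d₁ − σ√T = 0.991574 − 0.813614 = 0.177960
N(d₁) = 0.839297,  N(d₂) = 0.570623,  e^(−rT) = 0.745969
E₀ = V₀·N(d₁) − D·e^(−rT)·N(d₂)
   = 203.2337·0.839297 − 169.2968·0.745969·0.570623 = 98.509496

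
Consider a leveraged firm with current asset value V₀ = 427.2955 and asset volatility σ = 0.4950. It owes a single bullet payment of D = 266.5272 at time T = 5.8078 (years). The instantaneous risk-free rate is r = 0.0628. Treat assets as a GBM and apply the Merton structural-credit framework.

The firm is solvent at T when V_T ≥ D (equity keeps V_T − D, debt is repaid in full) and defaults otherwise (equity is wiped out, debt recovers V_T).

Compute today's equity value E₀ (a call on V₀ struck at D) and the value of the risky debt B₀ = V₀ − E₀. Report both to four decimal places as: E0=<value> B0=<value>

E0=285.5061 B0=141.7894

d₁ = [ln(V₀/D) + (r + σ²/2)T] / (σ√T)
   = [ln(427.2955/266.5272) + (0.0628 + 0.5·0.4950²)·5.8078] / (0.4950·√5.8078)
   = [0.472000 + 1.076258] / 1.192919 = 1.297873
d₂ = d₁ − σ√T = 1.297873 − 1.192919 = 0.104954
N(d₁) = 0.902834,  N(d₂) = 0.541794,  e^(−rT) = 0.694384
E₀ = V₀·N(d₁) − D·e^(−rT)·N(d₂)
   = 427.2955·0.902834 − 266.5272·0.694384·0.541794 = 285.506114
B₀ = V₀ − E₀ = 427.2955 − 285.506114 = 141.789386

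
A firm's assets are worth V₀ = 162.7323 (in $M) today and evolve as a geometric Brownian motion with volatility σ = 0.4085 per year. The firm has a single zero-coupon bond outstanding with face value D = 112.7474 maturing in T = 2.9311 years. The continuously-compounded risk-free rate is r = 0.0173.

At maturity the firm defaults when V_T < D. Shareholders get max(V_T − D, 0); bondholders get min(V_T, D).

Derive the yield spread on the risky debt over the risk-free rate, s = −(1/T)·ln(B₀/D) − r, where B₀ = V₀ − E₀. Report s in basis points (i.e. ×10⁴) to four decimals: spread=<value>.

spread=519.7936

d₁ = [ln(V₀/D) + (r + σ²/2)T] / (σ√T)
   = [ln(162.7323/112.7474) + (0.0173 + 0.5·0.4085²)·2.9311] / (0.4085·√2.9311)
   = [0.366957 + 0.295268] / 0.699371 = 0.946886
d₂ = d₁ − σ√T = 0.946886 − 0.699371 = 0.247515
N(d₁) = 0.828152,  N(d₂) = 0.597745,  e^(−rT) = 0.950556
E₀ = V₀·N(d₁) − D·e^(−rT)·N(d₂)
   = 162.7323·0.828152 − 112.7474·0.950556·0.597745 = 70.705009
B₀ = V₀ − E₀ = 162.7323 − 70.705009 = 92.027291
spread = −(1/T)·ln(B₀/D) − r = −(1/2.9311)·ln(92.027291/112.7474) − 0.0173 = 0.05197936
in basis points: 0.05197936 × 10⁴ = 519.7936 bp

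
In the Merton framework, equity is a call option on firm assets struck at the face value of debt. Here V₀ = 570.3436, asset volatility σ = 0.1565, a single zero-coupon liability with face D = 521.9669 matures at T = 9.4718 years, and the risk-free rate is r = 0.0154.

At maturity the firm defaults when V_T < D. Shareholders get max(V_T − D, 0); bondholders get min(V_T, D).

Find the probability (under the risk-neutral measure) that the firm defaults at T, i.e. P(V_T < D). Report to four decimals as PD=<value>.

PD=0.4028

d₁ = [ln(V₀/D) + (r + σ²/2)T] / (σ√T)
   = [ln(570.3436/521.9669) + (0.0154 + 0.5·0.1565²)·9.4718] / (0.1565·√9.4718)
   = [0.088635 + 0.261859] / 0.481649 = 0.727695
d₂ = d₁ − σ√T = 0.727695 − 0.481649 = 0.246046
risk-neutral PD = N(−d₂) = N(-0.246046) = 0.402823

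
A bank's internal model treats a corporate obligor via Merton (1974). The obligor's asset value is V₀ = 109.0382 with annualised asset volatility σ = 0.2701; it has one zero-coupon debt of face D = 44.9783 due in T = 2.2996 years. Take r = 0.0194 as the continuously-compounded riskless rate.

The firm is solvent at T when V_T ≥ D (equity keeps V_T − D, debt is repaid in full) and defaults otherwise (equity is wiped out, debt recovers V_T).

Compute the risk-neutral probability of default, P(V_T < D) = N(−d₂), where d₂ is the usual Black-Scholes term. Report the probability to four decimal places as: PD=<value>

PD=0.0194

d₁ = [ln(V₀/D) + (r + σ²/2)T] / (σ√T)
   = [ln(109.0382/44.9783) + (0.0194 + 0.5·0.2701²)·2.2996] / (0.2701·√2.2996)
   = [0.885518 + 0.128495] / 0.409591 = 2.475670
d₂ = d₁ − σ√T = 2.475670 − 0.409591 = 2.066079
risk-neutral PD = N(−d₂) = N(-2.066079) = 0.019411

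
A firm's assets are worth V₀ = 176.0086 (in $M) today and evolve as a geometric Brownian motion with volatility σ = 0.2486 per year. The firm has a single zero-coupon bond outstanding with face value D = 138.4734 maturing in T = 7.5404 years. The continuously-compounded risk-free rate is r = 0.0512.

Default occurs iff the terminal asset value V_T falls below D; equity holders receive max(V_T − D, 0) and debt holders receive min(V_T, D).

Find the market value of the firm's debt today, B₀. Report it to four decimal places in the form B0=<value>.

d₁ = [ln(V₀/D) + (r + σ²/2)T] / (σ√T)
   = [ln(176.0086/138.4734) + (0.0512 + 0.5·0.2486²)·7.5404] / (0.2486·√7.5404)
   = [0.239855 + 0.619074] / 0.682650 = 1.258227
d₂ = d₁ − σ√T = 1.258227 − 0.682650 = 0.575576
N(d₁) = 0.895845,  N(d₂) = 0.717549,  e^(−rT) = 0.679724
E₀ = V₀·N(d₁) − D·e^(−rT)·N(d₂)
   = 176.0086·0.895845 − 138.4734·0.679724·0.717549 = 90.138064
B₀ = V₀ − E₀ = 176.0086 − 90.138064 = 85.870536

B0=85.8705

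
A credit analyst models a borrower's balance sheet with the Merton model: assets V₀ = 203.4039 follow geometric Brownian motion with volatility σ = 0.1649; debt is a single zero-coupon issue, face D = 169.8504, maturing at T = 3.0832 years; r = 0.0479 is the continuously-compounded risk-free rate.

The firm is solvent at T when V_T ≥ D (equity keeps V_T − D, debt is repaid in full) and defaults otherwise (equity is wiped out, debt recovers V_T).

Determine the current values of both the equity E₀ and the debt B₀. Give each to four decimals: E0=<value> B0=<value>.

d₁ = [ln(V₀/D) + (r + σ²/2)T] / (σ√T)
   = [ln(203.4039/169.8504) + (0.0479 + 0.5·0.1649²)·3.0832] / (0.1649·√3.0832)
   = [0.180276 + 0.189604] / 0.289549 = 1.277437
d₂ = d₁ − σ√T = 1.277437 − 0.289549 = 0.987888
N(d₁) = 0.899276,  N(d₂) = 0.838396,  e^(−rT) = 0.862703
E₀ = V₀·N(d₁) − D·e^(−rT)·N(d₂)
   = 203.4039·0.899276 − 169.8504·0.862703·0.838396 = 60.065711
B₀ = V₀ − E₀ = 203.4039 − 60.065711 = 143.338189

E0=60.0657 B0=143.3382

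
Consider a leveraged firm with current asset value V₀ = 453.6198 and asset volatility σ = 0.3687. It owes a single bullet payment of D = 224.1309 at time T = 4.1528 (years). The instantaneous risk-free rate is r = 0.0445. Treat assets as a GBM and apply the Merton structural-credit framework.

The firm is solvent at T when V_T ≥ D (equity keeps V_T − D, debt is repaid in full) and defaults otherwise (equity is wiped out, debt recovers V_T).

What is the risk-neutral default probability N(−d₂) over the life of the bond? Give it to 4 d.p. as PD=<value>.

PD=0.2094

d₁ = [ln(V₀/D) + (r + σ²/2)T] / (σ√T)
   = [ln(453.6198/224.1309) + (0.0445 + 0.5·0.3687²)·4.1528] / (0.3687·√4.1528)
   = [0.705029 + 0.467065] / 0.751352 = 1.559979
d₂ = d₁ − σ√T = 1.559979 − 0.751352 = 0.808627
risk-neutral PD = N(−d₂) = N(-0.808627) = 0.209365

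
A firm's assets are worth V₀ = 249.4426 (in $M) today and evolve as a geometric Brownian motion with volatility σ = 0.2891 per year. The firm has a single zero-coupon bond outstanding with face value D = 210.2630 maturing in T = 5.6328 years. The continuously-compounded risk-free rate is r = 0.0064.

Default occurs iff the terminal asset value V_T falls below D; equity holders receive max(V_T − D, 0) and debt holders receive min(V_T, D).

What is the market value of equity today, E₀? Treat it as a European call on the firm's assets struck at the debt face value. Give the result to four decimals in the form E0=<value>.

E0=86.6398

d₁ = [ln(V₀/D) + (r + σ²/2)T] / (σ√T)
   = [ln(249.4426/210.2630) + (0.0064 + 0.5·0.2891²)·5.6328] / (0.2891·√5.6328)
   = [0.170870 + 0.271441] / 0.686136 = 0.644640
d₂ = d₁ − σ√T = 0.644640 − 0.686136 = -0.041496
N(d₁) = 0.740420,  N(d₂) = 0.483450,  e^(−rT) = 0.964592
E₀ = V₀·N(d₁) − D·e^(−rT)·N(d₂)
   = 249.4426·0.740420 − 210.2630·0.964592·0.483450 = 86.639804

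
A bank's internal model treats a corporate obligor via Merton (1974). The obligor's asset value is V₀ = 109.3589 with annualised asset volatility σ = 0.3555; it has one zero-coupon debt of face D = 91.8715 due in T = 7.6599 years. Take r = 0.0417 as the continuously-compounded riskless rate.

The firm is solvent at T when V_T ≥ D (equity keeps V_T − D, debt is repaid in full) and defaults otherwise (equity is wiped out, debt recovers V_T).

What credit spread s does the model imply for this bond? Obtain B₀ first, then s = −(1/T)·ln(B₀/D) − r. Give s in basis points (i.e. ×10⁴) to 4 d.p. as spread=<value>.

spread=347.4312

d₁ = [ln(V₀/D) + (r + σ²/2)T] / (σ√T)
   = [ln(109.3589/91.8715) + (0.0417 + 0.5·0.3555²)·7.6599] / (0.3555·√7.6599)
   = [0.174244 + 0.803448] / 0.983900 = 0.993690
d₂ = d₁ − σ√T = 0.993690 − 0.983900 = 0.009790
N(d₁) = 0.839813,  N(d₂) = 0.503905,  e^(−rT) = 0.726572
E₀ = V₀·N(d₁) − D·e^(−rT)·N(d₂)
   = 109.3589·0.839813 − 91.8715·0.726572·0.503905 = 58.204720
B₀ = V₀ − E₀ = 109.3589 − 58.204720 = 51.154180
spread = −(1/T)·ln(B₀/D) − r = −(1/7.6599)·ln(51.154180/91.8715) − 0.0417 = 0.03474312
in basis points: 0.03474312 × 10⁴ = 347.4312 bp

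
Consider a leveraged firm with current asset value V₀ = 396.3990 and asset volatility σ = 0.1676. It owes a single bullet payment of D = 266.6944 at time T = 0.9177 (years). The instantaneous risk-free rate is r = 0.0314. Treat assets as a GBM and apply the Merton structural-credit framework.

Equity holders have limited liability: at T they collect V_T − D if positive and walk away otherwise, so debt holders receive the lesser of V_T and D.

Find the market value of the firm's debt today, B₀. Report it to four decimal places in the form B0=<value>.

B0=259.0546

d₁ = [ln(V₀/D) + (r + σ²/2)T] / (σ√T)
   = [ln(396.3990/266.6944) + (0.0314 + 0.5·0.1676²)·0.9177] / (0.1676·√0.9177)
   = [0.396318 + 0.041705] / 0.160555 = 2.728175
d₂ = d₁ − σ√T = 2.728175 − 0.160555 = 2.567619
N(d₁) = 0.996816,  N(d₂) = 0.994880,  e^(−rT) = 0.971595
E₀ = V₀·N(d₁) − D·e^(−rT)·N(d₂)
   = 396.3990·0.996816 − 266.6944·0.971595·0.994880 = 137.344371
B₀ = V₀ − E₀ = 396.3990 − 137.344371 = 259.054629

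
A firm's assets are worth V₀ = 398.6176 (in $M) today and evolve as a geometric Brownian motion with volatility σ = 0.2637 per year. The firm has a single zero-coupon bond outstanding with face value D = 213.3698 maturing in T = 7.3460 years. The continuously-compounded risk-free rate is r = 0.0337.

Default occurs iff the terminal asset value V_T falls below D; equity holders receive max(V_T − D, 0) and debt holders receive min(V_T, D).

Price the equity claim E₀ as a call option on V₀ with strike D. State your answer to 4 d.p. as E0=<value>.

E0=241.5200

d₁ = [ln(V₀/D) + (r + σ²/2)T] / (σ√T)
   = [ln(398.6176/213.3698) + (0.0337 + 0.5·0.2637²)·7.3460] / (0.2637·√7.3460)
   = [0.624976 + 0.502972] / 0.714719 = 1.578169
d₂ = d₁ − σ√T = 1.578169 − 0.714719 = 0.863449
N(d₁) = 0.942737,  N(d₂) = 0.806055,  e^(−rT) = 0.780703
E₀ = V₀·N(d₁) − D·e^(−rT)·N(d₂)
   = 398.6176·0.942737 − 213.3698·0.780703·0.806055 = 241.520006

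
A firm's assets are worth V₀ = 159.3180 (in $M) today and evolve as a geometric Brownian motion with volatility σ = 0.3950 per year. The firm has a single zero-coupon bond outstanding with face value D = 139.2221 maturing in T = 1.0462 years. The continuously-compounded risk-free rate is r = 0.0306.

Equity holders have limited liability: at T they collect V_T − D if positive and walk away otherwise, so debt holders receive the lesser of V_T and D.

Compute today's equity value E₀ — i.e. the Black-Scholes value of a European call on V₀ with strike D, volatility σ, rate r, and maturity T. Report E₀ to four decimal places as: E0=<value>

d₁ = [ln(V₀/D) + (r + σ²/2)T] / (σ√T)
   = [ln(159.3180/139.2221) + (0.0306 + 0.5·0.3950²)·1.0462] / (0.3950·√1.0462)
   = [0.134832 + 0.113630] / 0.404021 = 0.614973
d₂ = d₁ − σ√T = 0.614973 − 0.404021 = 0.210951
N(d₁) = 0.730714,  N(d₂) = 0.583537,  e^(−rT) = 0.968493
E₀ = V₀·N(d₁) − D·e^(−rT)·N(d₂)
   = 159.3180·0.730714 − 139.2221·0.968493·0.583537 = 37.734186

E0=37.7342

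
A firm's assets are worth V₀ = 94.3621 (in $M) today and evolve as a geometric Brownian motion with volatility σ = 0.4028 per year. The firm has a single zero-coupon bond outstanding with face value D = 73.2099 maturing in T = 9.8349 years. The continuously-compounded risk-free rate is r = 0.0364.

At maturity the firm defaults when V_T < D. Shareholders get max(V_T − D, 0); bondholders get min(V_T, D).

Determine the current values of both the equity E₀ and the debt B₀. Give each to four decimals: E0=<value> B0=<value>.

E0=59.2914 B0=35.0707

d₁ = [ln(V₀/D) + (r + σ²/2)T] / (σ√T)
   = [ln(94.3621/73.2099) + (0.0364 + 0.5·0.4028²)·9.8349] / (0.4028·√9.8349)
   = [0.253809 + 1.155836] / 1.263207 = 1.115926
d₂ = d₁ − σ√T = 1.115926 − 1.263207 = -0.147281
N(d₁) = 0.867773,  N(d₂) = 0.441455,  e^(−rT) = 0.699080
E₀ = V₀·N(d₁) − D·e^(−rT)·N(d₂)
   = 94.3621·0.867773 − 73.2099·0.699080·0.441455 = 59.291406
B₀ = V₀ − E₀ = 94.3621 − 59.291406 = 35.070694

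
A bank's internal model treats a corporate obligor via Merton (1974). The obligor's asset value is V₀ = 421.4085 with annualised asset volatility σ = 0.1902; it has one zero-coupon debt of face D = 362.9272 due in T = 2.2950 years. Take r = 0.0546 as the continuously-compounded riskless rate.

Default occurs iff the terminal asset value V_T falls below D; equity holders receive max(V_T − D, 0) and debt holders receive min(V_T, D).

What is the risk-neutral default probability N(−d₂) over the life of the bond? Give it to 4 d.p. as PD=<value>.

d₁ = [ln(V₀/D) + (r + σ²/2)T] / (σ√T)
   = [ln(421.4085/362.9272) + (0.0546 + 0.5·0.1902²)·2.2950] / (0.1902·√2.2950)
   = [0.149400 + 0.166819] / 0.288139 = 1.097455
d₂ = d₁ − σ√T = 1.097455 − 0.288139 = 0.809316
risk-neutral PD = N(−d₂) = N(-0.809316) = 0.209167

PD=0.2092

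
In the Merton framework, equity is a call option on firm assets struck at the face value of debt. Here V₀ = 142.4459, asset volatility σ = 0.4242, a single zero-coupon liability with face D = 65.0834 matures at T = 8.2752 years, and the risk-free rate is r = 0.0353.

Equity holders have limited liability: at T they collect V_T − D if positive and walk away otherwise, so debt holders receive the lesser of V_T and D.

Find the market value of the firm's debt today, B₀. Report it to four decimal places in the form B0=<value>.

B0=39.1670

d₁ = [ln(V₀/D) + (r + σ²/2)T] / (σ√T)
   = [ln(142.4459/65.0834) + (0.0353 + 0.5·0.4242²)·8.2752] / (0.4242·√8.2752)
   = [0.783293 + 1.036658] / 1.220281 = 1.491419
d₂ = d₁ − σ√T = 1.491419 − 1.220281 = 0.271138
N(d₁) = 0.932074,  N(d₂) = 0.606857,  e^(−rT) = 0.746683
E₀ = V₀·N(d₁) − D·e^(−rT)·N(d₂)
   = 142.4459·0.932074 − 65.0834·0.746683·0.606857 = 103.278902
B₀ = V₀ − E₀ = 142.4459 − 103.278902 = 39.166998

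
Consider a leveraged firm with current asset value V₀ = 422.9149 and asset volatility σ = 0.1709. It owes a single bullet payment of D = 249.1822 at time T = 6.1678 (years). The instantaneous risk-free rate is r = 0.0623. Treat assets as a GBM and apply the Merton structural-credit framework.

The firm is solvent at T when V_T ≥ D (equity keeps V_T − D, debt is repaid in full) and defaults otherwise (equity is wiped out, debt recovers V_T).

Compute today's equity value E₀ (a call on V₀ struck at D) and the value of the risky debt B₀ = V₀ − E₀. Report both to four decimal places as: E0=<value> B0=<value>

E0=253.8577 B0=169.0572

d₁ = [ln(V₀/D) + (r + σ²/2)T] / (σ√T)
   = [ln(422.9149/249.1822) + (0.0623 + 0.5·0.1709²)·6.1678] / (0.1709·√6.1678)
   = [0.528987 + 0.474325] / 0.424431 = 2.363897
d₂ = d₁ − σ√T = 2.363897 − 0.424431 = 1.939466
N(d₁) = 0.990958,  N(d₂) = 0.973778,  e^(−rT) = 0.680958
E₀ = V₀·N(d₁) − D·e^(−rT)·N(d₂)
   = 422.9149·0.990958 − 249.1822·0.680958·0.973778 = 253.857679
B₀ = V₀ − E₀ = 422.9149 − 253.857679 = 169.057221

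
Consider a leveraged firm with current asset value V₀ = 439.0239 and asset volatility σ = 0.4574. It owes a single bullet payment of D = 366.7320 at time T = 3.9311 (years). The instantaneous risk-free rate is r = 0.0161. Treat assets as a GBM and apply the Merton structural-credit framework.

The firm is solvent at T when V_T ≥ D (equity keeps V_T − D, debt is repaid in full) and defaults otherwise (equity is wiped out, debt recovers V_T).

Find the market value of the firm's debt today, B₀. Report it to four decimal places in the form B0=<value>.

B0=250.1085

d₁ = [ln(V₀/D) + (r + σ²/2)T] / (σ√T)
   = [ln(439.0239/366.7320) + (0.0161 + 0.5·0.4574²)·3.9311] / (0.4574·√3.9311)
   = [0.179923 + 0.474513] / 0.906887 = 0.721628
d₂ = d₁ − σ√T = 0.721628 − 0.906887 = -0.185259
N(d₁) = 0.764738,  N(d₂) = 0.426513,  e^(−rT) = 0.938671
E₀ = V₀·N(d₁) − D·e^(−rT)·N(d₂)
   = 439.0239·0.764738 − 366.7320·0.938671·0.426513 = 188.915396
B₀ = V₀ − E₀ = 439.0239 − 188.915396 = 250.108504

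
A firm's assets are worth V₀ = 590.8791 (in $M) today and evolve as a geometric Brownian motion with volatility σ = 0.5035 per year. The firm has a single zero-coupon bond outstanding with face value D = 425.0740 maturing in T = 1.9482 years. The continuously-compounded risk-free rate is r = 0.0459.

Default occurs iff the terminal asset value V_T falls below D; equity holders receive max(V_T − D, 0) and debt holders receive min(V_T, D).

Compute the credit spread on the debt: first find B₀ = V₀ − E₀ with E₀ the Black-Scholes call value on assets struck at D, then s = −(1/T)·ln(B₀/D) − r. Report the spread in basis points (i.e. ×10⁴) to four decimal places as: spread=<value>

d₁ = [ln(V₀/D) + (r + σ²/2)T] / (σ√T)
   = [ln(590.8791/425.0740) + (0.0459 + 0.5·0.5035²)·1.9482] / (0.5035·√1.9482)
   = [0.329348 + 0.336369] / 0.702775 = 0.947269
d₂ = d₁ − σ√T = 0.947269 − 0.702775 = 0.244494
N(d₁) = 0.828249,  N(d₂) = 0.596576,  e^(−rT) = 0.914459
E₀ = V₀·N(d₁) − D·e^(−rT)·N(d₂)
   = 590.8791·0.828249 − 425.0740·0.914459·0.596576 = 257.498383
B₀ = V₀ − E₀ = 590.8791 − 257.498383 = 333.380717
spread = −(1/T)·ln(B₀/D) − r = −(1/1.9482)·ln(333.380717/425.0740) − 0.0459 = 0.07881930
in basis points: 0.07881930 × 10⁴ = 788.1930 bp

spread=788.1930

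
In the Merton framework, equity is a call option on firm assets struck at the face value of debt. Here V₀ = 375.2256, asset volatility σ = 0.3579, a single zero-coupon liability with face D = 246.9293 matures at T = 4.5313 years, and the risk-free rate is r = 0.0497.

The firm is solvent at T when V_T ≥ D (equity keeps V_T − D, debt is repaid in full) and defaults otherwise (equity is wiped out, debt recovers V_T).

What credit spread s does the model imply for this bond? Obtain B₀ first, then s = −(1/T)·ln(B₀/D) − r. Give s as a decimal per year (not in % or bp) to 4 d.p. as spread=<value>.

spread=0.0261

d₁ = [ln(V₀/D) + (r + σ²/2)T] / (σ√T)
   = [ln(375.2256/246.9293) + (0.0497 + 0.5·0.3579²)·4.5313] / (0.3579·√4.5313)
   = [0.418425 + 0.515418] / 0.761856 = 1.225748
d₂ = d₁ − σ√T = 1.225748 − 0.761856 = 0.463891
N(d₁) = 0.889853,  N(d₂) = 0.678637,  e^(−rT) = 0.798352
E₀ = V₀·N(d₁) − D·e^(−rT)·N(d₂)
   = 375.2256·0.889853 − 246.9293·0.798352·0.678637 = 200.111524
B₀ = V₀ − E₀ = 375.2256 − 200.111524 = 175.114076
spread = −(1/T)·ln(B₀/D) − r = −(1/4.5313)·ln(175.114076/246.9293) − 0.0497 = 0.02614235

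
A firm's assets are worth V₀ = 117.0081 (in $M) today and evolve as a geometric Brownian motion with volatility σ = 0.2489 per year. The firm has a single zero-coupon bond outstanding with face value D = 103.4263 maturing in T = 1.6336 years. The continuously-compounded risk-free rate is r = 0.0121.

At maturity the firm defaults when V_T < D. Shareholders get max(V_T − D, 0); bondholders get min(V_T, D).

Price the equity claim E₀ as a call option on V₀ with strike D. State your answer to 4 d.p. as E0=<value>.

E0=22.9641

d₁ = [ln(V₀/D) + (r + σ²/2)T] / (σ√T)
   = [ln(117.0081/103.4263) + (0.0121 + 0.5·0.2489²)·1.6336] / (0.2489·√1.6336)
   = [0.123384 + 0.070368] / 0.318125 = 0.609044
d₂ = d₁ − σ√T = 0.609044 − 0.318125 = 0.290919
N(d₁) = 0.728752,  N(d₂) = 0.614443,  e^(−rT) = 0.980428
E₀ = V₀·N(d₁) − D·e^(−rT)·N(d₂)
   = 117.0081·0.728752 − 103.4263·0.980428·0.614443 = 22.964148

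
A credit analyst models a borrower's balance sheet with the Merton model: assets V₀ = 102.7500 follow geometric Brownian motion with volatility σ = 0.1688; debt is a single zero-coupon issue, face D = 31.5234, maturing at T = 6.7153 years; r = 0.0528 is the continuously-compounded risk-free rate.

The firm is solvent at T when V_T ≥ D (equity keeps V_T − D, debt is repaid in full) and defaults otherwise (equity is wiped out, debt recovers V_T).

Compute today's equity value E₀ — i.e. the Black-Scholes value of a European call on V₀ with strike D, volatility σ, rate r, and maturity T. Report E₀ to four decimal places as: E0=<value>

d₁ = [ln(V₀/D) + (r + σ²/2)T] / (σ√T)
   = [ln(102.7500/31.5234) + (0.0528 + 0.5·0.1688²)·6.7153] / (0.1688·√6.7153)
   = [1.181569 + 0.450239] / 0.437427 = 3.730472
d₂ = d₁ − σ√T = 3.730472 − 0.437427 = 3.293045
N(d₁) = 0.999904,  N(d₂) = 0.999504,  e^(−rT) = 0.701477
E₀ = V₀·N(d₁) − D·e^(−rT)·N(d₂)
   = 102.7500·0.999904 − 31.5234·0.701477·0.999504 = 80.638214

E0=80.6382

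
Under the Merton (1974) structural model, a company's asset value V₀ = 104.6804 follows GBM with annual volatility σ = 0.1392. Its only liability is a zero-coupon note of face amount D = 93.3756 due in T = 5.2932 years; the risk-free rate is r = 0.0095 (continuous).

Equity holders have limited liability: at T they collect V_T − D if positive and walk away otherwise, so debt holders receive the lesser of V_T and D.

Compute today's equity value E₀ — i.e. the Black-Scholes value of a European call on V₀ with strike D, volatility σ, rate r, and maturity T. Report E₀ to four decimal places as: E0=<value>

E0=21.8212

d₁ = [ln(V₀/D) + (r + σ²/2)T] / (σ√T)
   = [ln(104.6804/93.3756) + (0.0095 + 0.5·0.1392²)·5.2932] / (0.1392·√5.2932)
   = [0.114282 + 0.101568] / 0.320257 = 0.673989
d₂ = d₁ − σ√T = 0.673989 − 0.320257 = 0.353732
N(d₁) = 0.749841,  N(d₂) = 0.638230,  e^(−rT) = 0.950958
E₀ = V₀·N(d₁) − D·e^(−rT)·N(d₂)
   = 104.6804·0.749841 − 93.3756·0.950958·0.638230 = 21.821177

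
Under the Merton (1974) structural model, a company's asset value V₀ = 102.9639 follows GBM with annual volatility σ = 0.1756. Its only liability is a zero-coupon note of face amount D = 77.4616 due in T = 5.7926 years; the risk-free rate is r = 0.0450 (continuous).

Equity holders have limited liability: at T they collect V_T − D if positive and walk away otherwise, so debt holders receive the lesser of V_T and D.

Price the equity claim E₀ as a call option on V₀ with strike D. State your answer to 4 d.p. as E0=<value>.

E0=44.7936

d₁ = [ln(V₀/D) + (r + σ²/2)T] / (σ√T)
   = [ln(102.9639/77.4616) + (0.0450 + 0.5·0.1756²)·5.7926] / (0.1756·√5.7926)
   = [0.284596 + 0.349975] / 0.422631 = 1.501479
d₂ = d₁ − σ√T = 1.501479 − 0.422631 = 1.078848
N(d₁) = 0.933384,  N(d₂) = 0.859672,  e^(−rT) = 0.770537
E₀ = V₀·N(d₁) − D·e^(−rT)·N(d₂)
   = 102.9639·0.933384 − 77.4616·0.770537·0.859672 = 44.793557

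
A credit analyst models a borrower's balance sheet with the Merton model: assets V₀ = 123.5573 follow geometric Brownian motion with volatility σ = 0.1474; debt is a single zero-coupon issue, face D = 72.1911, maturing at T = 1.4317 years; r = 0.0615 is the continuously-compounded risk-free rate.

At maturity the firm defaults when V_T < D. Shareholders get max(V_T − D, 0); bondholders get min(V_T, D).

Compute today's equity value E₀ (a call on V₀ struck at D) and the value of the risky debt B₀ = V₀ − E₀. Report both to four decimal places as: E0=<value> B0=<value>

d₁ = [ln(V₀/D) + (r + σ²/2)T] / (σ√T)
   = [ln(123.5573/72.1911) + (0.0615 + 0.5·0.1474²)·1.4317] / (0.1474·√1.4317)
   = [0.537388 + 0.103603] / 0.176370 = 3.634364
d₂ = d₁ − σ√T = 3.634364 − 0.176370 = 3.457994
N(d₁) = 0.999861,  N(d₂) = 0.999728,  e^(−rT) = 0.915716
E₀ = V₀·N(d₁) − D·e^(−rT)·N(d₂)
   = 123.5573·0.999861 − 72.1911·0.915716·0.999728 = 57.451563
B₀ = V₀ − E₀ = 123.5573 − 57.451563 = 66.105737

E0=57.4516 B0=66.1057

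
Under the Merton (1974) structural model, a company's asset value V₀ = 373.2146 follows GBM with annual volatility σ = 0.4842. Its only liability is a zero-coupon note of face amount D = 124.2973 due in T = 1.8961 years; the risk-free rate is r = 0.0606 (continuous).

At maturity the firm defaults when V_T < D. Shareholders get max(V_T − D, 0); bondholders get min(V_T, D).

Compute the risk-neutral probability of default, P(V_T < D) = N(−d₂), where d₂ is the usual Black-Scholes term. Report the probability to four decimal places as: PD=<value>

PD=0.0684

d₁ = [ln(V₀/D) + (r + σ²/2)T] / (σ√T)
   = [ln(373.2146/124.2973) + (0.0606 + 0.5·0.4842²)·1.8961] / (0.4842·√1.8961)
   = [1.099477 + 0.337174] / 0.666738 = 2.154745
d₂ = d₁ − σ√T = 2.154745 − 0.666738 = 1.488007
risk-neutral PD = N(−d₂) = N(-1.488007) = 0.068375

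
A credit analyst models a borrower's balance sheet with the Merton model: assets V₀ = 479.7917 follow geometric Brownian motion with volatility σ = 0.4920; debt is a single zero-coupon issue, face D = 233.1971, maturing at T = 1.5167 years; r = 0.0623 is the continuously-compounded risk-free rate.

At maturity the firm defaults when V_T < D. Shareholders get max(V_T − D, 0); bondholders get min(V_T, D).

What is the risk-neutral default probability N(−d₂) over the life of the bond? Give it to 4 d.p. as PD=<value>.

d₁ = [ln(V₀/D) + (r + σ²/2)T] / (σ√T)
   = [ln(479.7917/233.1971) + (0.0623 + 0.5·0.4920²)·1.5167] / (0.4920·√1.5167)
   = [0.721468 + 0.278060] / 0.605920 = 1.649605
d₂ = d₁ − σ√T = 1.649605 − 0.605920 = 1.043685
risk-neutral PD = N(−d₂) = N(-1.043685) = 0.148316

PD=0.1483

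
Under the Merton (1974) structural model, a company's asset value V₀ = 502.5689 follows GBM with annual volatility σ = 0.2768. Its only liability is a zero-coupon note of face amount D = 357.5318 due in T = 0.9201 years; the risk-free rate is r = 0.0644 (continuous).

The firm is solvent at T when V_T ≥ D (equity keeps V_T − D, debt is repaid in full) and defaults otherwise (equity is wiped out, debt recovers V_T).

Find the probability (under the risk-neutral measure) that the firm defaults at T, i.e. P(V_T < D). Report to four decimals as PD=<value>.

d₁ = [ln(V₀/D) + (r + σ²/2)T] / (σ√T)
   = [ln(502.5689/357.5318) + (0.0644 + 0.5·0.2768²)·0.9201] / (0.2768·√0.9201)
   = [0.340508 + 0.094503] / 0.265512 = 1.638388
d₂ = d₁ − σ√T = 1.638388 − 0.265512 = 1.372876
risk-neutral PD = N(−d₂) = N(-1.372876) = 0.084895

PD=0.0849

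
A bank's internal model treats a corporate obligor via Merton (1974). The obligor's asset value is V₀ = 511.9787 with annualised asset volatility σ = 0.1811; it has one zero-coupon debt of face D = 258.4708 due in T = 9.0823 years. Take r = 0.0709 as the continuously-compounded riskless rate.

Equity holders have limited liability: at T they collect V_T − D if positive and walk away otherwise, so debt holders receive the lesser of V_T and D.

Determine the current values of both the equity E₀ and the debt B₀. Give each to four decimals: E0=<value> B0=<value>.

d₁ = [ln(V₀/D) + (r + σ²/2)T] / (σ√T)
   = [ln(511.9787/258.4708) + (0.0709 + 0.5·0.1811²)·9.0823] / (0.1811·√9.0823)
   = [0.683500 + 0.792872] / 0.545778 = 2.705076
d₂ = d₁ − σ√T = 2.705076 − 0.545778 = 2.159298
N(d₁) = 0.996586,  N(d₂) = 0.984586,  e^(−rT) = 0.525222
E₀ = V₀·N(d₁) − D·e^(−rT)·N(d₂)
   = 511.9787·0.996586 − 258.4708·0.525222·0.984586 = 376.568598
B₀ = V₀ − E₀ = 511.9787 − 376.568598 = 135.410102

E0=376.5686 B0=135.4101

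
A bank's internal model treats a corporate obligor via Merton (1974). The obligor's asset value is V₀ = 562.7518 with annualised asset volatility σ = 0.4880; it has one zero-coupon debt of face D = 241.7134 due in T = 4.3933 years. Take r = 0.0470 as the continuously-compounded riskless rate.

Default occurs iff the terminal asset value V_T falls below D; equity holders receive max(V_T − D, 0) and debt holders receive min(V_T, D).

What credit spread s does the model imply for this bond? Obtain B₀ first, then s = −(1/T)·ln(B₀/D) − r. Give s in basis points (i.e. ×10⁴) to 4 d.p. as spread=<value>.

spread=305.7772

d₁ = [ln(V₀/D) + (r + σ²/2)T] / (σ√T)
   = [ln(562.7518/241.7134) + (0.0470 + 0.5·0.4880²)·4.3933] / (0.4880·√4.3933)
   = [0.845086 + 0.729604] / 1.022858 = 1.539501
d₂ = d₁ − σ√T = 1.539501 − 1.022858 = 0.516643
N(d₁) = 0.938159,  N(d₂) = 0.697297,  e^(−rT) = 0.813438
E₀ = V₀·N(d₁) − D·e^(−rT)·N(d₂)
   = 562.7518·0.938159 − 241.7134·0.813438·0.697297 = 390.848773
B₀ = V₀ − E₀ = 562.7518 − 390.848773 = 171.903027
spread = −(1/T)·ln(B₀/D) − r = −(1/4.3933)·ln(171.903027/241.7134) − 0.0470 = 0.03057772
in basis points: 0.03057772 × 10⁴ = 305.7772 bp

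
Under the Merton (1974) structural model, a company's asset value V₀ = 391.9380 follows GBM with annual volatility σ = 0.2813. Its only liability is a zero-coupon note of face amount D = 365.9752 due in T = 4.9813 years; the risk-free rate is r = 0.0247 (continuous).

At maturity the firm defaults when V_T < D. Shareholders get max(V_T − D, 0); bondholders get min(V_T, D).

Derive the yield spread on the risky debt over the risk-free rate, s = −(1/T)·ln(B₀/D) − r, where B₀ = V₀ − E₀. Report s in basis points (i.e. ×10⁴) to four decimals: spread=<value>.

d₁ = [ln(V₀/D) + (r + σ²/2)T] / (σ√T)
   = [ln(391.9380/365.9752) + (0.0247 + 0.5·0.2813²)·4.9813] / (0.2813·√4.9813)
   = [0.068538 + 0.320122] / 0.627829 = 0.619055
d₂ = d₁ − σ√T = 0.619055 − 0.627829 = -0.008773
N(d₁) = 0.732060,  N(d₂) = 0.496500,  e^(−rT) = 0.884230
E₀ = V₀·N(d₁) − D·e^(−rT)·N(d₂)
   = 391.9380·0.732060 − 365.9752·0.884230·0.496500 = 126.251645
B₀ = V₀ − E₀ = 391.9380 − 126.251645 = 265.686355
spread = −(1/T)·ln(B₀/D) − r = −(1/4.9813)·ln(265.686355/365.9752) − 0.0247 = 0.03959026
in basis points: 0.03959026 × 10⁴ = 395.9026 bp

spread=395.9026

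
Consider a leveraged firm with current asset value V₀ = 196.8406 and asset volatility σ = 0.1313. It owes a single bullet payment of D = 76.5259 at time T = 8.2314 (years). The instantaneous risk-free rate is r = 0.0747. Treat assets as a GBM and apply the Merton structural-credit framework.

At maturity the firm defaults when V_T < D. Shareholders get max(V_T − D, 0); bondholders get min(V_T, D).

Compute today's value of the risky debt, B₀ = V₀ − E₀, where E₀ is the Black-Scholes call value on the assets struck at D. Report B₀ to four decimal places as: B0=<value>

d₁ = [ln(V₀/D) + (r + σ²/2)T] / (σ√T)
   = [ln(196.8406/76.5259) + (0.0747 + 0.5·0.1313²)·8.2314] / (0.1313·√8.2314)
   = [0.944765 + 0.685839] / 0.376705 = 4.328595
d₂ = d₁ − σ√T = 4.328595 − 0.376705 = 3.951890
N(d₁) = 0.999992,  N(d₂) = 0.999961,  e^(−rT) = 0.540703
E₀ = V₀·N(d₁) − D·e^(−rT)·N(d₂)
   = 196.8406·0.999992 − 76.5259·0.540703·0.999961 = 155.462962
B₀ = V₀ − E₀ = 196.8406 − 155.462962 = 41.377638

B0=41.3776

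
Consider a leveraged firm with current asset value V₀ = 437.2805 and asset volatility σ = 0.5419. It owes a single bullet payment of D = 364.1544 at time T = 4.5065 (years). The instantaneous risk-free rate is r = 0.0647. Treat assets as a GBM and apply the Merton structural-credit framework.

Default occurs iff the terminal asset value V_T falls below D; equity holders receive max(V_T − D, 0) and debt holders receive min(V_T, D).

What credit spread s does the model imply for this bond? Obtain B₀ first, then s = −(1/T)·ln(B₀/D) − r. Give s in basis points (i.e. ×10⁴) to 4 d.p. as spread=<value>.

spread=806.7026

d₁ = [ln(V₀/D) + (r + σ²/2)T] / (σ√T)
   = [ln(437.2805/364.1544) + (0.0647 + 0.5·0.5419²)·4.5065] / (0.5419·√4.5065)
   = [0.182997 + 0.953250] / 1.150373 = 0.987720
d₂ = d₁ − σ√T = 0.987720 − 1.150373 = -0.162653
N(d₁) = 0.838355,  N(d₂) = 0.435396,  e^(−rT) = 0.747089
E₀ = V₀·N(d₁) − D·e^(−rT)·N(d₂)
   = 437.2805·0.838355 − 364.1544·0.747089·0.435396 = 248.144398
B₀ = V₀ − E₀ = 437.2805 − 248.144398 = 189.136102
spread = −(1/T)·ln(B₀/D) − r = −(1/4.5065)·ln(189.136102/364.1544) − 0.0647 = 0.08067026
in basis points: 0.08067026 × 10⁴ = 806.7026 bp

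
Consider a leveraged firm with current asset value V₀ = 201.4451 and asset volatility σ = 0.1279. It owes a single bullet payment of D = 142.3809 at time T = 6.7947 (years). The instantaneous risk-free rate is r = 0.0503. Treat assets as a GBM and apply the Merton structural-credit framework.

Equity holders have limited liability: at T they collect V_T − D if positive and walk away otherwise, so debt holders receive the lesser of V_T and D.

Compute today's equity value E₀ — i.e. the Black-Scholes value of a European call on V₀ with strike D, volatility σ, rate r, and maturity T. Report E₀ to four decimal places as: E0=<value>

E0=100.6165

d₁ = [ln(V₀/D) + (r + σ²/2)T] / (σ√T)
   = [ln(201.4451/142.3809) + (0.0503 + 0.5·0.1279²)·6.7947] / (0.1279·√6.7947)
   = [0.347011 + 0.397349] / 0.333392 = 2.232683
d₂ = d₁ − σ√T = 2.232683 − 0.333392 = 1.899291
N(d₁) = 0.987215,  N(d₂) = 0.971237,  e^(−rT) = 0.710509
E₀ = V₀·N(d₁) − D·e^(−rT)·N(d₂)
   = 201.4451·0.987215 − 142.3809·0.710509·0.971237 = 100.616466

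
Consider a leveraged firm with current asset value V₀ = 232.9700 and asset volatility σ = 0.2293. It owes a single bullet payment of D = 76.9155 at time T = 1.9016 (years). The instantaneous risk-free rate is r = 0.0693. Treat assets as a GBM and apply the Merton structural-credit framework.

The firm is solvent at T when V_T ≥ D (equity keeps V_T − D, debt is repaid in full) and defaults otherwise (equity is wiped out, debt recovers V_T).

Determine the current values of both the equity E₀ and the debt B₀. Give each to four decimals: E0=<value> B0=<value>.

E0=165.5514 B0=67.4186

d₁ = [ln(V₀/D) + (r + σ²/2)T] / (σ√T)
   = [ln(232.9700/76.9155) + (0.0693 + 0.5·0.2293²)·1.9016] / (0.2293·√1.9016)
   = [1.108202 + 0.181773] / 0.316201 = 4.079600
d₂ = d₁ − σ√T = 4.079600 − 0.316201 = 3.763399
N(d₁) = 0.999977,  N(d₂) = 0.999916,  e^(−rT) = 0.876533
E₀ = V₀·N(d₁) − D·e^(−rT)·N(d₂)
   = 232.9700·0.999977 − 76.9155·0.876533·0.999916 = 165.551418
B₀ = V₀ − E₀ = 232.9700 − 165.551418 = 67.418582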